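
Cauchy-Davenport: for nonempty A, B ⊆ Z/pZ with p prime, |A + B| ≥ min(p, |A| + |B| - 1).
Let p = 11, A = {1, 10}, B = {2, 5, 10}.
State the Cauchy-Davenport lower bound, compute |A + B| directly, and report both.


Cauchy-Davenport: |A + B| ≥ min(p, |A| + |B| - 1) for A, B nonempty in Z/pZ.
|A| = 2, |B| = 3, p = 11.
CD lower bound = min(11, 2 + 3 - 1) = min(11, 4) = 4.
Compute A + B mod 11 directly:
a = 1: 1+2=3, 1+5=6, 1+10=0
a = 10: 10+2=1, 10+5=4, 10+10=9
A + B = {0, 1, 3, 4, 6, 9}, so |A + B| = 6.
Verify: 6 ≥ 4? Yes ✓.

CD lower bound = 4, actual |A + B| = 6.


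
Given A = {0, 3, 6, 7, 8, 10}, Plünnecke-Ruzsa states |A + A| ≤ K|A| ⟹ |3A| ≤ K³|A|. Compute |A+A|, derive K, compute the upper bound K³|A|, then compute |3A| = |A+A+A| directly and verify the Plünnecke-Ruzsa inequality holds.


|A| = 6.
Step 1: Compute A + A by enumerating all 36 pairs.
A + A = {0, 3, 6, 7, 8, 9, 10, 11, 12, 13, 14, 15, 16, 17, 18, 20}, so |A + A| = 16.
Step 2: Doubling constant K = |A + A|/|A| = 16/6 = 16/6 ≈ 2.6667.
Step 3: Plünnecke-Ruzsa gives |3A| ≤ K³·|A| = (2.6667)³ · 6 ≈ 113.7778.
Step 4: Compute 3A = A + A + A directly by enumerating all triples (a,b,c) ∈ A³; |3A| = 26.
Step 5: Check 26 ≤ 113.7778? Yes ✓.

K = 16/6, Plünnecke-Ruzsa bound K³|A| ≈ 113.7778, |3A| = 26, inequality holds.


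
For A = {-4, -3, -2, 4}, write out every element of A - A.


A - A = {a - a' : a, a' ∈ A}.
Compute a - a' for each ordered pair (a, a'):
a = -4: -4--4=0, -4--3=-1, -4--2=-2, -4-4=-8
a = -3: -3--4=1, -3--3=0, -3--2=-1, -3-4=-7
a = -2: -2--4=2, -2--3=1, -2--2=0, -2-4=-6
a = 4: 4--4=8, 4--3=7, 4--2=6, 4-4=0
Collecting distinct values (and noting 0 appears from a-a):
A - A = {-8, -7, -6, -2, -1, 0, 1, 2, 6, 7, 8}
|A - A| = 11

A - A = {-8, -7, -6, -2, -1, 0, 1, 2, 6, 7, 8}


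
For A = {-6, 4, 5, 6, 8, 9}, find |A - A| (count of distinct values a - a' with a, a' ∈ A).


A - A = {a - a' : a, a' ∈ A}; |A| = 6.
Bounds: 2|A|-1 ≤ |A - A| ≤ |A|² - |A| + 1, i.e. 11 ≤ |A - A| ≤ 31.
Note: 0 ∈ A - A always (from a - a). The set is symmetric: if d ∈ A - A then -d ∈ A - A.
Enumerate nonzero differences d = a - a' with a > a' (then include -d):
Positive differences: {1, 2, 3, 4, 5, 10, 11, 12, 14, 15}
Full difference set: {0} ∪ (positive diffs) ∪ (negative diffs).
|A - A| = 1 + 2·10 = 21 (matches direct enumeration: 21).

|A - A| = 21


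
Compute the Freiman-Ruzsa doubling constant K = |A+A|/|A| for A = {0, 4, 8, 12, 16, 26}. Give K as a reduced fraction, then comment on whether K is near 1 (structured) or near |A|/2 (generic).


|A| = 6.
Compute A + A by enumerating all 36 pairs.
A + A = {0, 4, 8, 12, 16, 20, 24, 26, 28, 30, 32, 34, 38, 42, 52}, so |A + A| = 15.
K = |A + A| / |A| = 15/6 = 5/2 ≈ 2.5000.
Reference: AP of size 6 gives K = 11/6 ≈ 1.8333; a fully generic set of size 6 gives K ≈ 3.5000.

|A| = 6, |A + A| = 15, K = 15/6 = 5/2.


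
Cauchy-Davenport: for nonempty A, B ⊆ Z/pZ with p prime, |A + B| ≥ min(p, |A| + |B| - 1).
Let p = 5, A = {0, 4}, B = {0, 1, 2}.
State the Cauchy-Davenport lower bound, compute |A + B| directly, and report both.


Cauchy-Davenport: |A + B| ≥ min(p, |A| + |B| - 1) for A, B nonempty in Z/pZ.
|A| = 2, |B| = 3, p = 5.
CD lower bound = min(5, 2 + 3 - 1) = min(5, 4) = 4.
Compute A + B mod 5 directly:
a = 0: 0+0=0, 0+1=1, 0+2=2
a = 4: 4+0=4, 4+1=0, 4+2=1
A + B = {0, 1, 2, 4}, so |A + B| = 4.
Verify: 4 ≥ 4? Yes ✓.

CD lower bound = 4, actual |A + B| = 4.


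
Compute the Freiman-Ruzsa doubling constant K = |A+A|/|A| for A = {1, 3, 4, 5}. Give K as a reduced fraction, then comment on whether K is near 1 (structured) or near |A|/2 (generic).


|A| = 4.
Compute A + A by enumerating all 16 pairs.
A + A = {2, 4, 5, 6, 7, 8, 9, 10}, so |A + A| = 8.
K = |A + A| / |A| = 8/4 = 2/1 ≈ 2.0000.
Reference: AP of size 4 gives K = 7/4 ≈ 1.7500; a fully generic set of size 4 gives K ≈ 2.5000.

|A| = 4, |A + A| = 8, K = 8/4 = 2/1.


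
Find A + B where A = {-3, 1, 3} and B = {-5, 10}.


A + B = {a + b : a ∈ A, b ∈ B}.
Enumerate all |A|·|B| = 3·2 = 6 pairs (a, b) and collect distinct sums.
a = -3: -3+-5=-8, -3+10=7
a = 1: 1+-5=-4, 1+10=11
a = 3: 3+-5=-2, 3+10=13
Collecting distinct sums: A + B = {-8, -4, -2, 7, 11, 13}
|A + B| = 6

A + B = {-8, -4, -2, 7, 11, 13}


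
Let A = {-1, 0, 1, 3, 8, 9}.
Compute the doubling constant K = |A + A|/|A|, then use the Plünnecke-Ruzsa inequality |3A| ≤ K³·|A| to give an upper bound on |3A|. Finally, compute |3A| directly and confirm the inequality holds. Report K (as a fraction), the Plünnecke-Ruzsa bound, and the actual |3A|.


|A| = 6.
Step 1: Compute A + A by enumerating all 36 pairs.
A + A = {-2, -1, 0, 1, 2, 3, 4, 6, 7, 8, 9, 10, 11, 12, 16, 17, 18}, so |A + A| = 17.
Step 2: Doubling constant K = |A + A|/|A| = 17/6 = 17/6 ≈ 2.8333.
Step 3: Plünnecke-Ruzsa gives |3A| ≤ K³·|A| = (2.8333)³ · 6 ≈ 136.4722.
Step 4: Compute 3A = A + A + A directly by enumerating all triples (a,b,c) ∈ A³; |3A| = 29.
Step 5: Check 29 ≤ 136.4722? Yes ✓.

K = 17/6, Plünnecke-Ruzsa bound K³|A| ≈ 136.4722, |3A| = 29, inequality holds.


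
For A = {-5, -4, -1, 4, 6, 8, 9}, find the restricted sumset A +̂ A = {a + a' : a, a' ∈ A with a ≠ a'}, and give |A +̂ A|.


Restricted sumset: A +̂ A = {a + a' : a ∈ A, a' ∈ A, a ≠ a'}.
Equivalently, take A + A and drop any sum 2a that is achievable ONLY as a + a for a ∈ A (i.e. sums representable only with equal summands).
Enumerate pairs (a, a') with a < a' (symmetric, so each unordered pair gives one sum; this covers all a ≠ a'):
  -5 + -4 = -9
  -5 + -1 = -6
  -5 + 4 = -1
  -5 + 6 = 1
  -5 + 8 = 3
  -5 + 9 = 4
  -4 + -1 = -5
  -4 + 4 = 0
  -4 + 6 = 2
  -4 + 8 = 4
  -4 + 9 = 5
  -1 + 4 = 3
  -1 + 6 = 5
  -1 + 8 = 7
  -1 + 9 = 8
  4 + 6 = 10
  4 + 8 = 12
  4 + 9 = 13
  6 + 8 = 14
  6 + 9 = 15
  8 + 9 = 17
Collected distinct sums: {-9, -6, -5, -1, 0, 1, 2, 3, 4, 5, 7, 8, 10, 12, 13, 14, 15, 17}
|A +̂ A| = 18
(Reference bound: |A +̂ A| ≥ 2|A| - 3 for |A| ≥ 2, with |A| = 7 giving ≥ 11.)

|A +̂ A| = 18


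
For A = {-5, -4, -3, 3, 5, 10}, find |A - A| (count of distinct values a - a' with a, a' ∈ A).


A - A = {a - a' : a, a' ∈ A}; |A| = 6.
Bounds: 2|A|-1 ≤ |A - A| ≤ |A|² - |A| + 1, i.e. 11 ≤ |A - A| ≤ 31.
Note: 0 ∈ A - A always (from a - a). The set is symmetric: if d ∈ A - A then -d ∈ A - A.
Enumerate nonzero differences d = a - a' with a > a' (then include -d):
Positive differences: {1, 2, 5, 6, 7, 8, 9, 10, 13, 14, 15}
Full difference set: {0} ∪ (positive diffs) ∪ (negative diffs).
|A - A| = 1 + 2·11 = 23 (matches direct enumeration: 23).

|A - A| = 23


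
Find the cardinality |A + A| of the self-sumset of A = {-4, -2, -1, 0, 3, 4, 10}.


A + A = {a + a' : a, a' ∈ A}; |A| = 7.
General bounds: 2|A| - 1 ≤ |A + A| ≤ |A|(|A|+1)/2, i.e. 13 ≤ |A + A| ≤ 28.
Lower bound 2|A|-1 is attained iff A is an arithmetic progression.
Enumerate sums a + a' for a ≤ a' (symmetric, so this suffices):
a = -4: -4+-4=-8, -4+-2=-6, -4+-1=-5, -4+0=-4, -4+3=-1, -4+4=0, -4+10=6
a = -2: -2+-2=-4, -2+-1=-3, -2+0=-2, -2+3=1, -2+4=2, -2+10=8
a = -1: -1+-1=-2, -1+0=-1, -1+3=2, -1+4=3, -1+10=9
a = 0: 0+0=0, 0+3=3, 0+4=4, 0+10=10
a = 3: 3+3=6, 3+4=7, 3+10=13
a = 4: 4+4=8, 4+10=14
a = 10: 10+10=20
Distinct sums: {-8, -6, -5, -4, -3, -2, -1, 0, 1, 2, 3, 4, 6, 7, 8, 9, 10, 13, 14, 20}
|A + A| = 20

|A + A| = 20


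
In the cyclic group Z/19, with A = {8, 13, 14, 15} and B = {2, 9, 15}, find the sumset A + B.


Work in Z/19Z: reduce every sum a + b modulo 19.
Enumerate all 12 pairs:
a = 8: 8+2=10, 8+9=17, 8+15=4
a = 13: 13+2=15, 13+9=3, 13+15=9
a = 14: 14+2=16, 14+9=4, 14+15=10
a = 15: 15+2=17, 15+9=5, 15+15=11
Distinct residues collected: {3, 4, 5, 9, 10, 11, 15, 16, 17}
|A + B| = 9 (out of 19 total residues).

A + B = {3, 4, 5, 9, 10, 11, 15, 16, 17}


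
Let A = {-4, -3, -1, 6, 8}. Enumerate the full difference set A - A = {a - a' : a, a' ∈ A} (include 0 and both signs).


A - A = {a - a' : a, a' ∈ A}.
Compute a - a' for each ordered pair (a, a'):
a = -4: -4--4=0, -4--3=-1, -4--1=-3, -4-6=-10, -4-8=-12
a = -3: -3--4=1, -3--3=0, -3--1=-2, -3-6=-9, -3-8=-11
a = -1: -1--4=3, -1--3=2, -1--1=0, -1-6=-7, -1-8=-9
a = 6: 6--4=10, 6--3=9, 6--1=7, 6-6=0, 6-8=-2
a = 8: 8--4=12, 8--3=11, 8--1=9, 8-6=2, 8-8=0
Collecting distinct values (and noting 0 appears from a-a):
A - A = {-12, -11, -10, -9, -7, -3, -2, -1, 0, 1, 2, 3, 7, 9, 10, 11, 12}
|A - A| = 17

A - A = {-12, -11, -10, -9, -7, -3, -2, -1, 0, 1, 2, 3, 7, 9, 10, 11, 12}


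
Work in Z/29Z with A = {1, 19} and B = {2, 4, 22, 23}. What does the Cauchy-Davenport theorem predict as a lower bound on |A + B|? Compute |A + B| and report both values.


Cauchy-Davenport: |A + B| ≥ min(p, |A| + |B| - 1) for A, B nonempty in Z/pZ.
|A| = 2, |B| = 4, p = 29.
CD lower bound = min(29, 2 + 4 - 1) = min(29, 5) = 5.
Compute A + B mod 29 directly:
a = 1: 1+2=3, 1+4=5, 1+22=23, 1+23=24
a = 19: 19+2=21, 19+4=23, 19+22=12, 19+23=13
A + B = {3, 5, 12, 13, 21, 23, 24}, so |A + B| = 7.
Verify: 7 ≥ 5? Yes ✓.

CD lower bound = 5, actual |A + B| = 7.


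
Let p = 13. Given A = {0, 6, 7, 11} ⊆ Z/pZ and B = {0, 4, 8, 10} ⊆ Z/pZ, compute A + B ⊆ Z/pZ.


Work in Z/13Z: reduce every sum a + b modulo 13.
Enumerate all 16 pairs:
a = 0: 0+0=0, 0+4=4, 0+8=8, 0+10=10
a = 6: 6+0=6, 6+4=10, 6+8=1, 6+10=3
a = 7: 7+0=7, 7+4=11, 7+8=2, 7+10=4
a = 11: 11+0=11, 11+4=2, 11+8=6, 11+10=8
Distinct residues collected: {0, 1, 2, 3, 4, 6, 7, 8, 10, 11}
|A + B| = 10 (out of 13 total residues).

A + B = {0, 1, 2, 3, 4, 6, 7, 8, 10, 11}


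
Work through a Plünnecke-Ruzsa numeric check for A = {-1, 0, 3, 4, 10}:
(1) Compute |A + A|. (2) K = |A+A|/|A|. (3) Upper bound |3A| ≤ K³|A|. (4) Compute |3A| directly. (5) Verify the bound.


|A| = 5.
Step 1: Compute A + A by enumerating all 25 pairs.
A + A = {-2, -1, 0, 2, 3, 4, 6, 7, 8, 9, 10, 13, 14, 20}, so |A + A| = 14.
Step 2: Doubling constant K = |A + A|/|A| = 14/5 = 14/5 ≈ 2.8000.
Step 3: Plünnecke-Ruzsa gives |3A| ≤ K³·|A| = (2.8000)³ · 5 ≈ 109.7600.
Step 4: Compute 3A = A + A + A directly by enumerating all triples (a,b,c) ∈ A³; |3A| = 26.
Step 5: Check 26 ≤ 109.7600? Yes ✓.

K = 14/5, Plünnecke-Ruzsa bound K³|A| ≈ 109.7600, |3A| = 26, inequality holds.


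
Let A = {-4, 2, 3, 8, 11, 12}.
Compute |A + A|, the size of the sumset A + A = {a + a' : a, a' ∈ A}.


A + A = {a + a' : a, a' ∈ A}; |A| = 6.
General bounds: 2|A| - 1 ≤ |A + A| ≤ |A|(|A|+1)/2, i.e. 11 ≤ |A + A| ≤ 21.
Lower bound 2|A|-1 is attained iff A is an arithmetic progression.
Enumerate sums a + a' for a ≤ a' (symmetric, so this suffices):
a = -4: -4+-4=-8, -4+2=-2, -4+3=-1, -4+8=4, -4+11=7, -4+12=8
a = 2: 2+2=4, 2+3=5, 2+8=10, 2+11=13, 2+12=14
a = 3: 3+3=6, 3+8=11, 3+11=14, 3+12=15
a = 8: 8+8=16, 8+11=19, 8+12=20
a = 11: 11+11=22, 11+12=23
a = 12: 12+12=24
Distinct sums: {-8, -2, -1, 4, 5, 6, 7, 8, 10, 11, 13, 14, 15, 16, 19, 20, 22, 23, 24}
|A + A| = 19

|A + A| = 19


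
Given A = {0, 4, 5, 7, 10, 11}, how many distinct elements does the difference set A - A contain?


A - A = {a - a' : a, a' ∈ A}; |A| = 6.
Bounds: 2|A|-1 ≤ |A - A| ≤ |A|² - |A| + 1, i.e. 11 ≤ |A - A| ≤ 31.
Note: 0 ∈ A - A always (from a - a). The set is symmetric: if d ∈ A - A then -d ∈ A - A.
Enumerate nonzero differences d = a - a' with a > a' (then include -d):
Positive differences: {1, 2, 3, 4, 5, 6, 7, 10, 11}
Full difference set: {0} ∪ (positive diffs) ∪ (negative diffs).
|A - A| = 1 + 2·9 = 19 (matches direct enumeration: 19).

|A - A| = 19


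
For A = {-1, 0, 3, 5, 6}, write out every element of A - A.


A - A = {a - a' : a, a' ∈ A}.
Compute a - a' for each ordered pair (a, a'):
a = -1: -1--1=0, -1-0=-1, -1-3=-4, -1-5=-6, -1-6=-7
a = 0: 0--1=1, 0-0=0, 0-3=-3, 0-5=-5, 0-6=-6
a = 3: 3--1=4, 3-0=3, 3-3=0, 3-5=-2, 3-6=-3
a = 5: 5--1=6, 5-0=5, 5-3=2, 5-5=0, 5-6=-1
a = 6: 6--1=7, 6-0=6, 6-3=3, 6-5=1, 6-6=0
Collecting distinct values (and noting 0 appears from a-a):
A - A = {-7, -6, -5, -4, -3, -2, -1, 0, 1, 2, 3, 4, 5, 6, 7}
|A - A| = 15

A - A = {-7, -6, -5, -4, -3, -2, -1, 0, 1, 2, 3, 4, 5, 6, 7}


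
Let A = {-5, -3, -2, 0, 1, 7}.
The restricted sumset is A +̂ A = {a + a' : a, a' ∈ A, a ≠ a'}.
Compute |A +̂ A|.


Restricted sumset: A +̂ A = {a + a' : a ∈ A, a' ∈ A, a ≠ a'}.
Equivalently, take A + A and drop any sum 2a that is achievable ONLY as a + a for a ∈ A (i.e. sums representable only with equal summands).
Enumerate pairs (a, a') with a < a' (symmetric, so each unordered pair gives one sum; this covers all a ≠ a'):
  -5 + -3 = -8
  -5 + -2 = -7
  -5 + 0 = -5
  -5 + 1 = -4
  -5 + 7 = 2
  -3 + -2 = -5
  -3 + 0 = -3
  -3 + 1 = -2
  -3 + 7 = 4
  -2 + 0 = -2
  -2 + 1 = -1
  -2 + 7 = 5
  0 + 1 = 1
  0 + 7 = 7
  1 + 7 = 8
Collected distinct sums: {-8, -7, -5, -4, -3, -2, -1, 1, 2, 4, 5, 7, 8}
|A +̂ A| = 13
(Reference bound: |A +̂ A| ≥ 2|A| - 3 for |A| ≥ 2, with |A| = 6 giving ≥ 9.)

|A +̂ A| = 13


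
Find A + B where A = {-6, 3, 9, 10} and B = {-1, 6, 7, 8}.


A + B = {a + b : a ∈ A, b ∈ B}.
Enumerate all |A|·|B| = 4·4 = 16 pairs (a, b) and collect distinct sums.
a = -6: -6+-1=-7, -6+6=0, -6+7=1, -6+8=2
a = 3: 3+-1=2, 3+6=9, 3+7=10, 3+8=11
a = 9: 9+-1=8, 9+6=15, 9+7=16, 9+8=17
a = 10: 10+-1=9, 10+6=16, 10+7=17, 10+8=18
Collecting distinct sums: A + B = {-7, 0, 1, 2, 8, 9, 10, 11, 15, 16, 17, 18}
|A + B| = 12

A + B = {-7, 0, 1, 2, 8, 9, 10, 11, 15, 16, 17, 18}


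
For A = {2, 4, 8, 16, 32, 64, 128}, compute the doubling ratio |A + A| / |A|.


|A| = 7.
Compute A + A by enumerating all 49 pairs.
A + A = {4, 6, 8, 10, 12, 16, 18, 20, 24, 32, 34, 36, 40, 48, 64, 66, 68, 72, 80, 96, 128, 130, 132, 136, 144, 160, 192, 256}, so |A + A| = 28.
K = |A + A| / |A| = 28/7 = 4/1 ≈ 4.0000.
Reference: AP of size 7 gives K = 13/7 ≈ 1.8571; a fully generic set of size 7 gives K ≈ 4.0000.

|A| = 7, |A + A| = 28, K = 28/7 = 4/1.


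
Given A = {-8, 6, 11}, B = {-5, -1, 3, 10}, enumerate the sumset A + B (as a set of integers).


A + B = {a + b : a ∈ A, b ∈ B}.
Enumerate all |A|·|B| = 3·4 = 12 pairs (a, b) and collect distinct sums.
a = -8: -8+-5=-13, -8+-1=-9, -8+3=-5, -8+10=2
a = 6: 6+-5=1, 6+-1=5, 6+3=9, 6+10=16
a = 11: 11+-5=6, 11+-1=10, 11+3=14, 11+10=21
Collecting distinct sums: A + B = {-13, -9, -5, 1, 2, 5, 6, 9, 10, 14, 16, 21}
|A + B| = 12

A + B = {-13, -9, -5, 1, 2, 5, 6, 9, 10, 14, 16, 21}


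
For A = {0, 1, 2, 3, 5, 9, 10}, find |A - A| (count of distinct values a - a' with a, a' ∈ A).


A - A = {a - a' : a, a' ∈ A}; |A| = 7.
Bounds: 2|A|-1 ≤ |A - A| ≤ |A|² - |A| + 1, i.e. 13 ≤ |A - A| ≤ 43.
Note: 0 ∈ A - A always (from a - a). The set is symmetric: if d ∈ A - A then -d ∈ A - A.
Enumerate nonzero differences d = a - a' with a > a' (then include -d):
Positive differences: {1, 2, 3, 4, 5, 6, 7, 8, 9, 10}
Full difference set: {0} ∪ (positive diffs) ∪ (negative diffs).
|A - A| = 1 + 2·10 = 21 (matches direct enumeration: 21).

|A - A| = 21


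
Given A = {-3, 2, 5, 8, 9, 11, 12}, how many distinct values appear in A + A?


A + A = {a + a' : a, a' ∈ A}; |A| = 7.
General bounds: 2|A| - 1 ≤ |A + A| ≤ |A|(|A|+1)/2, i.e. 13 ≤ |A + A| ≤ 28.
Lower bound 2|A|-1 is attained iff A is an arithmetic progression.
Enumerate sums a + a' for a ≤ a' (symmetric, so this suffices):
a = -3: -3+-3=-6, -3+2=-1, -3+5=2, -3+8=5, -3+9=6, -3+11=8, -3+12=9
a = 2: 2+2=4, 2+5=7, 2+8=10, 2+9=11, 2+11=13, 2+12=14
a = 5: 5+5=10, 5+8=13, 5+9=14, 5+11=16, 5+12=17
a = 8: 8+8=16, 8+9=17, 8+11=19, 8+12=20
a = 9: 9+9=18, 9+11=20, 9+12=21
a = 11: 11+11=22, 11+12=23
a = 12: 12+12=24
Distinct sums: {-6, -1, 2, 4, 5, 6, 7, 8, 9, 10, 11, 13, 14, 16, 17, 18, 19, 20, 21, 22, 23, 24}
|A + A| = 22

|A + A| = 22


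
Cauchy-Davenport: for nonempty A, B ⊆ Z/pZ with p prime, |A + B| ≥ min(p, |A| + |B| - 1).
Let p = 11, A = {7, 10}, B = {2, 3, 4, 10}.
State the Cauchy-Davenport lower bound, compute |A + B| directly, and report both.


Cauchy-Davenport: |A + B| ≥ min(p, |A| + |B| - 1) for A, B nonempty in Z/pZ.
|A| = 2, |B| = 4, p = 11.
CD lower bound = min(11, 2 + 4 - 1) = min(11, 5) = 5.
Compute A + B mod 11 directly:
a = 7: 7+2=9, 7+3=10, 7+4=0, 7+10=6
a = 10: 10+2=1, 10+3=2, 10+4=3, 10+10=9
A + B = {0, 1, 2, 3, 6, 9, 10}, so |A + B| = 7.
Verify: 7 ≥ 5? Yes ✓.

CD lower bound = 5, actual |A + B| = 7.


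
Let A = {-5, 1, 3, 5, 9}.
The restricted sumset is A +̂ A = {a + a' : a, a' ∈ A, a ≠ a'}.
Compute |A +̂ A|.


Restricted sumset: A +̂ A = {a + a' : a ∈ A, a' ∈ A, a ≠ a'}.
Equivalently, take A + A and drop any sum 2a that is achievable ONLY as a + a for a ∈ A (i.e. sums representable only with equal summands).
Enumerate pairs (a, a') with a < a' (symmetric, so each unordered pair gives one sum; this covers all a ≠ a'):
  -5 + 1 = -4
  -5 + 3 = -2
  -5 + 5 = 0
  -5 + 9 = 4
  1 + 3 = 4
  1 + 5 = 6
  1 + 9 = 10
  3 + 5 = 8
  3 + 9 = 12
  5 + 9 = 14
Collected distinct sums: {-4, -2, 0, 4, 6, 8, 10, 12, 14}
|A +̂ A| = 9
(Reference bound: |A +̂ A| ≥ 2|A| - 3 for |A| ≥ 2, with |A| = 5 giving ≥ 7.)

|A +̂ A| = 9


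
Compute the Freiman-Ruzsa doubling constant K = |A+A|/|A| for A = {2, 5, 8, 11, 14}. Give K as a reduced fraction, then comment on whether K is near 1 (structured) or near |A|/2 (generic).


|A| = 5.
Compute A + A by enumerating all 25 pairs.
A + A = {4, 7, 10, 13, 16, 19, 22, 25, 28}, so |A + A| = 9.
K = |A + A| / |A| = 9/5 (already in lowest terms) ≈ 1.8000.
Reference: AP of size 5 gives K = 9/5 ≈ 1.8000; a fully generic set of size 5 gives K ≈ 3.0000.

|A| = 5, |A + A| = 9, K = 9/5.


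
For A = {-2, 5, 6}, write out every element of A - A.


A - A = {a - a' : a, a' ∈ A}.
Compute a - a' for each ordered pair (a, a'):
a = -2: -2--2=0, -2-5=-7, -2-6=-8
a = 5: 5--2=7, 5-5=0, 5-6=-1
a = 6: 6--2=8, 6-5=1, 6-6=0
Collecting distinct values (and noting 0 appears from a-a):
A - A = {-8, -7, -1, 0, 1, 7, 8}
|A - A| = 7

A - A = {-8, -7, -1, 0, 1, 7, 8}


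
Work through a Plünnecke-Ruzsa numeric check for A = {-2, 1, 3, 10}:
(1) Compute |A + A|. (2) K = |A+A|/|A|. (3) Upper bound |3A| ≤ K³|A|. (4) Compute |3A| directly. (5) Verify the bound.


|A| = 4.
Step 1: Compute A + A by enumerating all 16 pairs.
A + A = {-4, -1, 1, 2, 4, 6, 8, 11, 13, 20}, so |A + A| = 10.
Step 2: Doubling constant K = |A + A|/|A| = 10/4 = 10/4 ≈ 2.5000.
Step 3: Plünnecke-Ruzsa gives |3A| ≤ K³·|A| = (2.5000)³ · 4 ≈ 62.5000.
Step 4: Compute 3A = A + A + A directly by enumerating all triples (a,b,c) ∈ A³; |3A| = 19.
Step 5: Check 19 ≤ 62.5000? Yes ✓.

K = 10/4, Plünnecke-Ruzsa bound K³|A| ≈ 62.5000, |3A| = 19, inequality holds.


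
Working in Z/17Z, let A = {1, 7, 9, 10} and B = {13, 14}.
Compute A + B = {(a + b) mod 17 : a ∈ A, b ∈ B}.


Work in Z/17Z: reduce every sum a + b modulo 17.
Enumerate all 8 pairs:
a = 1: 1+13=14, 1+14=15
a = 7: 7+13=3, 7+14=4
a = 9: 9+13=5, 9+14=6
a = 10: 10+13=6, 10+14=7
Distinct residues collected: {3, 4, 5, 6, 7, 14, 15}
|A + B| = 7 (out of 17 total residues).

A + B = {3, 4, 5, 6, 7, 14, 15}


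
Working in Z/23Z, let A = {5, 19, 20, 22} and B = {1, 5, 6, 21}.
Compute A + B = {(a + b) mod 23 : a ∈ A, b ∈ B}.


Work in Z/23Z: reduce every sum a + b modulo 23.
Enumerate all 16 pairs:
a = 5: 5+1=6, 5+5=10, 5+6=11, 5+21=3
a = 19: 19+1=20, 19+5=1, 19+6=2, 19+21=17
a = 20: 20+1=21, 20+5=2, 20+6=3, 20+21=18
a = 22: 22+1=0, 22+5=4, 22+6=5, 22+21=20
Distinct residues collected: {0, 1, 2, 3, 4, 5, 6, 10, 11, 17, 18, 20, 21}
|A + B| = 13 (out of 23 total residues).

A + B = {0, 1, 2, 3, 4, 5, 6, 10, 11, 17, 18, 20, 21}


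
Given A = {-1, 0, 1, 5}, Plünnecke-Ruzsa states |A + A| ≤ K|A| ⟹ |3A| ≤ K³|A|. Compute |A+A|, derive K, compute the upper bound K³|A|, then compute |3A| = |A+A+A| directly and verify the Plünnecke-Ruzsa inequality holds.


|A| = 4.
Step 1: Compute A + A by enumerating all 16 pairs.
A + A = {-2, -1, 0, 1, 2, 4, 5, 6, 10}, so |A + A| = 9.
Step 2: Doubling constant K = |A + A|/|A| = 9/4 = 9/4 ≈ 2.2500.
Step 3: Plünnecke-Ruzsa gives |3A| ≤ K³·|A| = (2.2500)³ · 4 ≈ 45.5625.
Step 4: Compute 3A = A + A + A directly by enumerating all triples (a,b,c) ∈ A³; |3A| = 15.
Step 5: Check 15 ≤ 45.5625? Yes ✓.

K = 9/4, Plünnecke-Ruzsa bound K³|A| ≈ 45.5625, |3A| = 15, inequality holds.


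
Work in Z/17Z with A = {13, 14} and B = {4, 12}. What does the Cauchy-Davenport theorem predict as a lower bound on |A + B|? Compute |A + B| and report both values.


Cauchy-Davenport: |A + B| ≥ min(p, |A| + |B| - 1) for A, B nonempty in Z/pZ.
|A| = 2, |B| = 2, p = 17.
CD lower bound = min(17, 2 + 2 - 1) = min(17, 3) = 3.
Compute A + B mod 17 directly:
a = 13: 13+4=0, 13+12=8
a = 14: 14+4=1, 14+12=9
A + B = {0, 1, 8, 9}, so |A + B| = 4.
Verify: 4 ≥ 3? Yes ✓.

CD lower bound = 3, actual |A + B| = 4.


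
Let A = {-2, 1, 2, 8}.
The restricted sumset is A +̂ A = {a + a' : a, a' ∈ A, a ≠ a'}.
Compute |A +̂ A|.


Restricted sumset: A +̂ A = {a + a' : a ∈ A, a' ∈ A, a ≠ a'}.
Equivalently, take A + A and drop any sum 2a that is achievable ONLY as a + a for a ∈ A (i.e. sums representable only with equal summands).
Enumerate pairs (a, a') with a < a' (symmetric, so each unordered pair gives one sum; this covers all a ≠ a'):
  -2 + 1 = -1
  -2 + 2 = 0
  -2 + 8 = 6
  1 + 2 = 3
  1 + 8 = 9
  2 + 8 = 10
Collected distinct sums: {-1, 0, 3, 6, 9, 10}
|A +̂ A| = 6
(Reference bound: |A +̂ A| ≥ 2|A| - 3 for |A| ≥ 2, with |A| = 4 giving ≥ 5.)

|A +̂ A| = 6


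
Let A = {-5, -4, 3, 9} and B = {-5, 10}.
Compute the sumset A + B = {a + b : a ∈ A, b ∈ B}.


A + B = {a + b : a ∈ A, b ∈ B}.
Enumerate all |A|·|B| = 4·2 = 8 pairs (a, b) and collect distinct sums.
a = -5: -5+-5=-10, -5+10=5
a = -4: -4+-5=-9, -4+10=6
a = 3: 3+-5=-2, 3+10=13
a = 9: 9+-5=4, 9+10=19
Collecting distinct sums: A + B = {-10, -9, -2, 4, 5, 6, 13, 19}
|A + B| = 8

A + B = {-10, -9, -2, 4, 5, 6, 13, 19}


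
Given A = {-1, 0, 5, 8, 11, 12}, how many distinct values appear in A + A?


A + A = {a + a' : a, a' ∈ A}; |A| = 6.
General bounds: 2|A| - 1 ≤ |A + A| ≤ |A|(|A|+1)/2, i.e. 11 ≤ |A + A| ≤ 21.
Lower bound 2|A|-1 is attained iff A is an arithmetic progression.
Enumerate sums a + a' for a ≤ a' (symmetric, so this suffices):
a = -1: -1+-1=-2, -1+0=-1, -1+5=4, -1+8=7, -1+11=10, -1+12=11
a = 0: 0+0=0, 0+5=5, 0+8=8, 0+11=11, 0+12=12
a = 5: 5+5=10, 5+8=13, 5+11=16, 5+12=17
a = 8: 8+8=16, 8+11=19, 8+12=20
a = 11: 11+11=22, 11+12=23
a = 12: 12+12=24
Distinct sums: {-2, -1, 0, 4, 5, 7, 8, 10, 11, 12, 13, 16, 17, 19, 20, 22, 23, 24}
|A + A| = 18

|A + A| = 18


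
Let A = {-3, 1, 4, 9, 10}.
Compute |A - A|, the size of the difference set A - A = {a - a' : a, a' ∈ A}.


A - A = {a - a' : a, a' ∈ A}; |A| = 5.
Bounds: 2|A|-1 ≤ |A - A| ≤ |A|² - |A| + 1, i.e. 9 ≤ |A - A| ≤ 21.
Note: 0 ∈ A - A always (from a - a). The set is symmetric: if d ∈ A - A then -d ∈ A - A.
Enumerate nonzero differences d = a - a' with a > a' (then include -d):
Positive differences: {1, 3, 4, 5, 6, 7, 8, 9, 12, 13}
Full difference set: {0} ∪ (positive diffs) ∪ (negative diffs).
|A - A| = 1 + 2·10 = 21 (matches direct enumeration: 21).

|A - A| = 21


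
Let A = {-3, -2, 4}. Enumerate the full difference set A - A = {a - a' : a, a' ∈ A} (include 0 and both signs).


A - A = {a - a' : a, a' ∈ A}.
Compute a - a' for each ordered pair (a, a'):
a = -3: -3--3=0, -3--2=-1, -3-4=-7
a = -2: -2--3=1, -2--2=0, -2-4=-6
a = 4: 4--3=7, 4--2=6, 4-4=0
Collecting distinct values (and noting 0 appears from a-a):
A - A = {-7, -6, -1, 0, 1, 6, 7}
|A - A| = 7

A - A = {-7, -6, -1, 0, 1, 6, 7}


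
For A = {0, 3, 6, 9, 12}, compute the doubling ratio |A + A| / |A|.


|A| = 5.
Compute A + A by enumerating all 25 pairs.
A + A = {0, 3, 6, 9, 12, 15, 18, 21, 24}, so |A + A| = 9.
K = |A + A| / |A| = 9/5 (already in lowest terms) ≈ 1.8000.
Reference: AP of size 5 gives K = 9/5 ≈ 1.8000; a fully generic set of size 5 gives K ≈ 3.0000.

|A| = 5, |A + A| = 9, K = 9/5.


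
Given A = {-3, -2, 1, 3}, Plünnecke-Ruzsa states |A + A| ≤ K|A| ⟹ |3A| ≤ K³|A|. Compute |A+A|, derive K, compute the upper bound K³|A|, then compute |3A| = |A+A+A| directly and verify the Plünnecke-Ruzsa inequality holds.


|A| = 4.
Step 1: Compute A + A by enumerating all 16 pairs.
A + A = {-6, -5, -4, -2, -1, 0, 1, 2, 4, 6}, so |A + A| = 10.
Step 2: Doubling constant K = |A + A|/|A| = 10/4 = 10/4 ≈ 2.5000.
Step 3: Plünnecke-Ruzsa gives |3A| ≤ K³·|A| = (2.5000)³ · 4 ≈ 62.5000.
Step 4: Compute 3A = A + A + A directly by enumerating all triples (a,b,c) ∈ A³; |3A| = 17.
Step 5: Check 17 ≤ 62.5000? Yes ✓.

K = 10/4, Plünnecke-Ruzsa bound K³|A| ≈ 62.5000, |3A| = 17, inequality holds.


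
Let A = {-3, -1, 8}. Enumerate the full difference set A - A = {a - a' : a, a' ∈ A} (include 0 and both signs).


A - A = {a - a' : a, a' ∈ A}.
Compute a - a' for each ordered pair (a, a'):
a = -3: -3--3=0, -3--1=-2, -3-8=-11
a = -1: -1--3=2, -1--1=0, -1-8=-9
a = 8: 8--3=11, 8--1=9, 8-8=0
Collecting distinct values (and noting 0 appears from a-a):
A - A = {-11, -9, -2, 0, 2, 9, 11}
|A - A| = 7

A - A = {-11, -9, -2, 0, 2, 9, 11}


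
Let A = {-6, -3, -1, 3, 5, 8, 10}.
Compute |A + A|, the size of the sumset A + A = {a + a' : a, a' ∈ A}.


A + A = {a + a' : a, a' ∈ A}; |A| = 7.
General bounds: 2|A| - 1 ≤ |A + A| ≤ |A|(|A|+1)/2, i.e. 13 ≤ |A + A| ≤ 28.
Lower bound 2|A|-1 is attained iff A is an arithmetic progression.
Enumerate sums a + a' for a ≤ a' (symmetric, so this suffices):
a = -6: -6+-6=-12, -6+-3=-9, -6+-1=-7, -6+3=-3, -6+5=-1, -6+8=2, -6+10=4
a = -3: -3+-3=-6, -3+-1=-4, -3+3=0, -3+5=2, -3+8=5, -3+10=7
a = -1: -1+-1=-2, -1+3=2, -1+5=4, -1+8=7, -1+10=9
a = 3: 3+3=6, 3+5=8, 3+8=11, 3+10=13
a = 5: 5+5=10, 5+8=13, 5+10=15
a = 8: 8+8=16, 8+10=18
a = 10: 10+10=20
Distinct sums: {-12, -9, -7, -6, -4, -3, -2, -1, 0, 2, 4, 5, 6, 7, 8, 9, 10, 11, 13, 15, 16, 18, 20}
|A + A| = 23

|A + A| = 23


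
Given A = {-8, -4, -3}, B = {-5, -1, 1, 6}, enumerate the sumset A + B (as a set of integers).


A + B = {a + b : a ∈ A, b ∈ B}.
Enumerate all |A|·|B| = 3·4 = 12 pairs (a, b) and collect distinct sums.
a = -8: -8+-5=-13, -8+-1=-9, -8+1=-7, -8+6=-2
a = -4: -4+-5=-9, -4+-1=-5, -4+1=-3, -4+6=2
a = -3: -3+-5=-8, -3+-1=-4, -3+1=-2, -3+6=3
Collecting distinct sums: A + B = {-13, -9, -8, -7, -5, -4, -3, -2, 2, 3}
|A + B| = 10

A + B = {-13, -9, -8, -7, -5, -4, -3, -2, 2, 3}


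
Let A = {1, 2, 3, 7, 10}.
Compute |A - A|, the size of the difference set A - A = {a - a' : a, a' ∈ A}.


A - A = {a - a' : a, a' ∈ A}; |A| = 5.
Bounds: 2|A|-1 ≤ |A - A| ≤ |A|² - |A| + 1, i.e. 9 ≤ |A - A| ≤ 21.
Note: 0 ∈ A - A always (from a - a). The set is symmetric: if d ∈ A - A then -d ∈ A - A.
Enumerate nonzero differences d = a - a' with a > a' (then include -d):
Positive differences: {1, 2, 3, 4, 5, 6, 7, 8, 9}
Full difference set: {0} ∪ (positive diffs) ∪ (negative diffs).
|A - A| = 1 + 2·9 = 19 (matches direct enumeration: 19).

|A - A| = 19


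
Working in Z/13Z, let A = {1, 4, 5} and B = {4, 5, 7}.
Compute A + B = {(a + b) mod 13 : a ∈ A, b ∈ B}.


Work in Z/13Z: reduce every sum a + b modulo 13.
Enumerate all 9 pairs:
a = 1: 1+4=5, 1+5=6, 1+7=8
a = 4: 4+4=8, 4+5=9, 4+7=11
a = 5: 5+4=9, 5+5=10, 5+7=12
Distinct residues collected: {5, 6, 8, 9, 10, 11, 12}
|A + B| = 7 (out of 13 total residues).

A + B = {5, 6, 8, 9, 10, 11, 12}


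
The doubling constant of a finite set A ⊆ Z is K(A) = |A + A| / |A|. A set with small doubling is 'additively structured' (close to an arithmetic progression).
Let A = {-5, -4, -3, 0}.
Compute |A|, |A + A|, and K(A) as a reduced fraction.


|A| = 4.
Compute A + A by enumerating all 16 pairs.
A + A = {-10, -9, -8, -7, -6, -5, -4, -3, 0}, so |A + A| = 9.
K = |A + A| / |A| = 9/4 (already in lowest terms) ≈ 2.2500.
Reference: AP of size 4 gives K = 7/4 ≈ 1.7500; a fully generic set of size 4 gives K ≈ 2.5000.

|A| = 4, |A + A| = 9, K = 9/4.


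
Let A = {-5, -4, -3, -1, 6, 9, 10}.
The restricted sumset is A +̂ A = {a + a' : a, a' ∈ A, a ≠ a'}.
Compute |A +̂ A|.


Restricted sumset: A +̂ A = {a + a' : a ∈ A, a' ∈ A, a ≠ a'}.
Equivalently, take A + A and drop any sum 2a that is achievable ONLY as a + a for a ∈ A (i.e. sums representable only with equal summands).
Enumerate pairs (a, a') with a < a' (symmetric, so each unordered pair gives one sum; this covers all a ≠ a'):
  -5 + -4 = -9
  -5 + -3 = -8
  -5 + -1 = -6
  -5 + 6 = 1
  -5 + 9 = 4
  -5 + 10 = 5
  -4 + -3 = -7
  -4 + -1 = -5
  -4 + 6 = 2
  -4 + 9 = 5
  -4 + 10 = 6
  -3 + -1 = -4
  -3 + 6 = 3
  -3 + 9 = 6
  -3 + 10 = 7
  -1 + 6 = 5
  -1 + 9 = 8
  -1 + 10 = 9
  6 + 9 = 15
  6 + 10 = 16
  9 + 10 = 19
Collected distinct sums: {-9, -8, -7, -6, -5, -4, 1, 2, 3, 4, 5, 6, 7, 8, 9, 15, 16, 19}
|A +̂ A| = 18
(Reference bound: |A +̂ A| ≥ 2|A| - 3 for |A| ≥ 2, with |A| = 7 giving ≥ 11.)

|A +̂ A| = 18


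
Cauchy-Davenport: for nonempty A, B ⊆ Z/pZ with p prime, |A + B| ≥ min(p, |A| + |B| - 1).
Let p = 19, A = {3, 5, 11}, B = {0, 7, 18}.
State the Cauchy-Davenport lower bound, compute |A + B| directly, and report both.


Cauchy-Davenport: |A + B| ≥ min(p, |A| + |B| - 1) for A, B nonempty in Z/pZ.
|A| = 3, |B| = 3, p = 19.
CD lower bound = min(19, 3 + 3 - 1) = min(19, 5) = 5.
Compute A + B mod 19 directly:
a = 3: 3+0=3, 3+7=10, 3+18=2
a = 5: 5+0=5, 5+7=12, 5+18=4
a = 11: 11+0=11, 11+7=18, 11+18=10
A + B = {2, 3, 4, 5, 10, 11, 12, 18}, so |A + B| = 8.
Verify: 8 ≥ 5? Yes ✓.

CD lower bound = 5, actual |A + B| = 8.


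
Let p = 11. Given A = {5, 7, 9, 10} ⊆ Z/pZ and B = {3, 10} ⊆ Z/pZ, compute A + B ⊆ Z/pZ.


Work in Z/11Z: reduce every sum a + b modulo 11.
Enumerate all 8 pairs:
a = 5: 5+3=8, 5+10=4
a = 7: 7+3=10, 7+10=6
a = 9: 9+3=1, 9+10=8
a = 10: 10+3=2, 10+10=9
Distinct residues collected: {1, 2, 4, 6, 8, 9, 10}
|A + B| = 7 (out of 11 total residues).

A + B = {1, 2, 4, 6, 8, 9, 10}


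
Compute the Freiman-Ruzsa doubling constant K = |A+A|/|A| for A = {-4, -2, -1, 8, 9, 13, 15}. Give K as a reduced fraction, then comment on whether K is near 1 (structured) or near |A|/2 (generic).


|A| = 7.
Compute A + A by enumerating all 49 pairs.
A + A = {-8, -6, -5, -4, -3, -2, 4, 5, 6, 7, 8, 9, 11, 12, 13, 14, 16, 17, 18, 21, 22, 23, 24, 26, 28, 30}, so |A + A| = 26.
K = |A + A| / |A| = 26/7 (already in lowest terms) ≈ 3.7143.
Reference: AP of size 7 gives K = 13/7 ≈ 1.8571; a fully generic set of size 7 gives K ≈ 4.0000.

|A| = 7, |A + A| = 26, K = 26/7.


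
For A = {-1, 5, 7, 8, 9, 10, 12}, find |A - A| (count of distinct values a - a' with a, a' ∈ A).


A - A = {a - a' : a, a' ∈ A}; |A| = 7.
Bounds: 2|A|-1 ≤ |A - A| ≤ |A|² - |A| + 1, i.e. 13 ≤ |A - A| ≤ 43.
Note: 0 ∈ A - A always (from a - a). The set is symmetric: if d ∈ A - A then -d ∈ A - A.
Enumerate nonzero differences d = a - a' with a > a' (then include -d):
Positive differences: {1, 2, 3, 4, 5, 6, 7, 8, 9, 10, 11, 13}
Full difference set: {0} ∪ (positive diffs) ∪ (negative diffs).
|A - A| = 1 + 2·12 = 25 (matches direct enumeration: 25).

|A - A| = 25


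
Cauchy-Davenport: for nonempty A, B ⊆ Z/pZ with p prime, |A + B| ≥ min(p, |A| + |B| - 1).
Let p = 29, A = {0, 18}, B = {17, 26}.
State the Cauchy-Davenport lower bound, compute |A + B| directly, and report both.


Cauchy-Davenport: |A + B| ≥ min(p, |A| + |B| - 1) for A, B nonempty in Z/pZ.
|A| = 2, |B| = 2, p = 29.
CD lower bound = min(29, 2 + 2 - 1) = min(29, 3) = 3.
Compute A + B mod 29 directly:
a = 0: 0+17=17, 0+26=26
a = 18: 18+17=6, 18+26=15
A + B = {6, 15, 17, 26}, so |A + B| = 4.
Verify: 4 ≥ 3? Yes ✓.

CD lower bound = 3, actual |A + B| = 4.


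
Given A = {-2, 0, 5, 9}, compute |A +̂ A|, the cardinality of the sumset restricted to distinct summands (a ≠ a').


Restricted sumset: A +̂ A = {a + a' : a ∈ A, a' ∈ A, a ≠ a'}.
Equivalently, take A + A and drop any sum 2a that is achievable ONLY as a + a for a ∈ A (i.e. sums representable only with equal summands).
Enumerate pairs (a, a') with a < a' (symmetric, so each unordered pair gives one sum; this covers all a ≠ a'):
  -2 + 0 = -2
  -2 + 5 = 3
  -2 + 9 = 7
  0 + 5 = 5
  0 + 9 = 9
  5 + 9 = 14
Collected distinct sums: {-2, 3, 5, 7, 9, 14}
|A +̂ A| = 6
(Reference bound: |A +̂ A| ≥ 2|A| - 3 for |A| ≥ 2, with |A| = 4 giving ≥ 5.)

|A +̂ A| = 6


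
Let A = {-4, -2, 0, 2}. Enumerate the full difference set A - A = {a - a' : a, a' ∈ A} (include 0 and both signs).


A - A = {a - a' : a, a' ∈ A}.
Compute a - a' for each ordered pair (a, a'):
a = -4: -4--4=0, -4--2=-2, -4-0=-4, -4-2=-6
a = -2: -2--4=2, -2--2=0, -2-0=-2, -2-2=-4
a = 0: 0--4=4, 0--2=2, 0-0=0, 0-2=-2
a = 2: 2--4=6, 2--2=4, 2-0=2, 2-2=0
Collecting distinct values (and noting 0 appears from a-a):
A - A = {-6, -4, -2, 0, 2, 4, 6}
|A - A| = 7

A - A = {-6, -4, -2, 0, 2, 4, 6}


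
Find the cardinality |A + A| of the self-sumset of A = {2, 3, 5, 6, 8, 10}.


A + A = {a + a' : a, a' ∈ A}; |A| = 6.
General bounds: 2|A| - 1 ≤ |A + A| ≤ |A|(|A|+1)/2, i.e. 11 ≤ |A + A| ≤ 21.
Lower bound 2|A|-1 is attained iff A is an arithmetic progression.
Enumerate sums a + a' for a ≤ a' (symmetric, so this suffices):
a = 2: 2+2=4, 2+3=5, 2+5=7, 2+6=8, 2+8=10, 2+10=12
a = 3: 3+3=6, 3+5=8, 3+6=9, 3+8=11, 3+10=13
a = 5: 5+5=10, 5+6=11, 5+8=13, 5+10=15
a = 6: 6+6=12, 6+8=14, 6+10=16
a = 8: 8+8=16, 8+10=18
a = 10: 10+10=20
Distinct sums: {4, 5, 6, 7, 8, 9, 10, 11, 12, 13, 14, 15, 16, 18, 20}
|A + A| = 15

|A + A| = 15


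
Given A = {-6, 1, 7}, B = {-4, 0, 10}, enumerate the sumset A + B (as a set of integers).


A + B = {a + b : a ∈ A, b ∈ B}.
Enumerate all |A|·|B| = 3·3 = 9 pairs (a, b) and collect distinct sums.
a = -6: -6+-4=-10, -6+0=-6, -6+10=4
a = 1: 1+-4=-3, 1+0=1, 1+10=11
a = 7: 7+-4=3, 7+0=7, 7+10=17
Collecting distinct sums: A + B = {-10, -6, -3, 1, 3, 4, 7, 11, 17}
|A + B| = 9

A + B = {-10, -6, -3, 1, 3, 4, 7, 11, 17}


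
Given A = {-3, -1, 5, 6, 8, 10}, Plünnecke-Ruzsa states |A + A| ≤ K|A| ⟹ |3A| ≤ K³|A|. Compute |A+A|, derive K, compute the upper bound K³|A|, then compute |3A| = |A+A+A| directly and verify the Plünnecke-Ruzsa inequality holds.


|A| = 6.
Step 1: Compute A + A by enumerating all 36 pairs.
A + A = {-6, -4, -2, 2, 3, 4, 5, 7, 9, 10, 11, 12, 13, 14, 15, 16, 18, 20}, so |A + A| = 18.
Step 2: Doubling constant K = |A + A|/|A| = 18/6 = 18/6 ≈ 3.0000.
Step 3: Plünnecke-Ruzsa gives |3A| ≤ K³·|A| = (3.0000)³ · 6 ≈ 162.0000.
Step 4: Compute 3A = A + A + A directly by enumerating all triples (a,b,c) ∈ A³; |3A| = 33.
Step 5: Check 33 ≤ 162.0000? Yes ✓.

K = 18/6, Plünnecke-Ruzsa bound K³|A| ≈ 162.0000, |3A| = 33, inequality holds.


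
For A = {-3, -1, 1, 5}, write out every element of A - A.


A - A = {a - a' : a, a' ∈ A}.
Compute a - a' for each ordered pair (a, a'):
a = -3: -3--3=0, -3--1=-2, -3-1=-4, -3-5=-8
a = -1: -1--3=2, -1--1=0, -1-1=-2, -1-5=-6
a = 1: 1--3=4, 1--1=2, 1-1=0, 1-5=-4
a = 5: 5--3=8, 5--1=6, 5-1=4, 5-5=0
Collecting distinct values (and noting 0 appears from a-a):
A - A = {-8, -6, -4, -2, 0, 2, 4, 6, 8}
|A - A| = 9

A - A = {-8, -6, -4, -2, 0, 2, 4, 6, 8}


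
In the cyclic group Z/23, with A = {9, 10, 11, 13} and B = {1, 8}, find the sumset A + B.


Work in Z/23Z: reduce every sum a + b modulo 23.
Enumerate all 8 pairs:
a = 9: 9+1=10, 9+8=17
a = 10: 10+1=11, 10+8=18
a = 11: 11+1=12, 11+8=19
a = 13: 13+1=14, 13+8=21
Distinct residues collected: {10, 11, 12, 14, 17, 18, 19, 21}
|A + B| = 8 (out of 23 total residues).

A + B = {10, 11, 12, 14, 17, 18, 19, 21}


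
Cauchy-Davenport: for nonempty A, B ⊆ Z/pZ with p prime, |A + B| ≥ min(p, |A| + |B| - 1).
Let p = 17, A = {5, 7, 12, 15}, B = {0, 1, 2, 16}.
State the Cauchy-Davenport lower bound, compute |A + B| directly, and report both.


Cauchy-Davenport: |A + B| ≥ min(p, |A| + |B| - 1) for A, B nonempty in Z/pZ.
|A| = 4, |B| = 4, p = 17.
CD lower bound = min(17, 4 + 4 - 1) = min(17, 7) = 7.
Compute A + B mod 17 directly:
a = 5: 5+0=5, 5+1=6, 5+2=7, 5+16=4
a = 7: 7+0=7, 7+1=8, 7+2=9, 7+16=6
a = 12: 12+0=12, 12+1=13, 12+2=14, 12+16=11
a = 15: 15+0=15, 15+1=16, 15+2=0, 15+16=14
A + B = {0, 4, 5, 6, 7, 8, 9, 11, 12, 13, 14, 15, 16}, so |A + B| = 13.
Verify: 13 ≥ 7? Yes ✓.

CD lower bound = 7, actual |A + B| = 13.


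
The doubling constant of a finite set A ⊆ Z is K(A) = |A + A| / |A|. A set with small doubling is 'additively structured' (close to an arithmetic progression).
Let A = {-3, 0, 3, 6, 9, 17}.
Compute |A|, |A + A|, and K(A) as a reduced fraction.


|A| = 6.
Compute A + A by enumerating all 36 pairs.
A + A = {-6, -3, 0, 3, 6, 9, 12, 14, 15, 17, 18, 20, 23, 26, 34}, so |A + A| = 15.
K = |A + A| / |A| = 15/6 = 5/2 ≈ 2.5000.
Reference: AP of size 6 gives K = 11/6 ≈ 1.8333; a fully generic set of size 6 gives K ≈ 3.5000.

|A| = 6, |A + A| = 15, K = 15/6 = 5/2.


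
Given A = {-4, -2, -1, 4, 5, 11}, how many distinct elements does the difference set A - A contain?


A - A = {a - a' : a, a' ∈ A}; |A| = 6.
Bounds: 2|A|-1 ≤ |A - A| ≤ |A|² - |A| + 1, i.e. 11 ≤ |A - A| ≤ 31.
Note: 0 ∈ A - A always (from a - a). The set is symmetric: if d ∈ A - A then -d ∈ A - A.
Enumerate nonzero differences d = a - a' with a > a' (then include -d):
Positive differences: {1, 2, 3, 5, 6, 7, 8, 9, 12, 13, 15}
Full difference set: {0} ∪ (positive diffs) ∪ (negative diffs).
|A - A| = 1 + 2·11 = 23 (matches direct enumeration: 23).

|A - A| = 23


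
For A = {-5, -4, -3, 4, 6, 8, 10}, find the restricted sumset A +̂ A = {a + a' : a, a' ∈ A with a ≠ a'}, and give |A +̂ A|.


Restricted sumset: A +̂ A = {a + a' : a ∈ A, a' ∈ A, a ≠ a'}.
Equivalently, take A + A and drop any sum 2a that is achievable ONLY as a + a for a ∈ A (i.e. sums representable only with equal summands).
Enumerate pairs (a, a') with a < a' (symmetric, so each unordered pair gives one sum; this covers all a ≠ a'):
  -5 + -4 = -9
  -5 + -3 = -8
  -5 + 4 = -1
  -5 + 6 = 1
  -5 + 8 = 3
  -5 + 10 = 5
  -4 + -3 = -7
  -4 + 4 = 0
  -4 + 6 = 2
  -4 + 8 = 4
  -4 + 10 = 6
  -3 + 4 = 1
  -3 + 6 = 3
  -3 + 8 = 5
  -3 + 10 = 7
  4 + 6 = 10
  4 + 8 = 12
  4 + 10 = 14
  6 + 8 = 14
  6 + 10 = 16
  8 + 10 = 18
Collected distinct sums: {-9, -8, -7, -1, 0, 1, 2, 3, 4, 5, 6, 7, 10, 12, 14, 16, 18}
|A +̂ A| = 17
(Reference bound: |A +̂ A| ≥ 2|A| - 3 for |A| ≥ 2, with |A| = 7 giving ≥ 11.)

|A +̂ A| = 17


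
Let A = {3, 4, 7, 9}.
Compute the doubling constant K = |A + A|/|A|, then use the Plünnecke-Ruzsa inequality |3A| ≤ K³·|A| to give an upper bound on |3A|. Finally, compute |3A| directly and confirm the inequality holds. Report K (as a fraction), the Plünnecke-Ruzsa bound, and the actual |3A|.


|A| = 4.
Step 1: Compute A + A by enumerating all 16 pairs.
A + A = {6, 7, 8, 10, 11, 12, 13, 14, 16, 18}, so |A + A| = 10.
Step 2: Doubling constant K = |A + A|/|A| = 10/4 = 10/4 ≈ 2.5000.
Step 3: Plünnecke-Ruzsa gives |3A| ≤ K³·|A| = (2.5000)³ · 4 ≈ 62.5000.
Step 4: Compute 3A = A + A + A directly by enumerating all triples (a,b,c) ∈ A³; |3A| = 17.
Step 5: Check 17 ≤ 62.5000? Yes ✓.

K = 10/4, Plünnecke-Ruzsa bound K³|A| ≈ 62.5000, |3A| = 17, inequality holds.


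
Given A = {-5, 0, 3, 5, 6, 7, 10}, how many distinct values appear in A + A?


A + A = {a + a' : a, a' ∈ A}; |A| = 7.
General bounds: 2|A| - 1 ≤ |A + A| ≤ |A|(|A|+1)/2, i.e. 13 ≤ |A + A| ≤ 28.
Lower bound 2|A|-1 is attained iff A is an arithmetic progression.
Enumerate sums a + a' for a ≤ a' (symmetric, so this suffices):
a = -5: -5+-5=-10, -5+0=-5, -5+3=-2, -5+5=0, -5+6=1, -5+7=2, -5+10=5
a = 0: 0+0=0, 0+3=3, 0+5=5, 0+6=6, 0+7=7, 0+10=10
a = 3: 3+3=6, 3+5=8, 3+6=9, 3+7=10, 3+10=13
a = 5: 5+5=10, 5+6=11, 5+7=12, 5+10=15
a = 6: 6+6=12, 6+7=13, 6+10=16
a = 7: 7+7=14, 7+10=17
a = 10: 10+10=20
Distinct sums: {-10, -5, -2, 0, 1, 2, 3, 5, 6, 7, 8, 9, 10, 11, 12, 13, 14, 15, 16, 17, 20}
|A + A| = 21

|A + A| = 21


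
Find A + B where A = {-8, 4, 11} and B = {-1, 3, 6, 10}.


A + B = {a + b : a ∈ A, b ∈ B}.
Enumerate all |A|·|B| = 3·4 = 12 pairs (a, b) and collect distinct sums.
a = -8: -8+-1=-9, -8+3=-5, -8+6=-2, -8+10=2
a = 4: 4+-1=3, 4+3=7, 4+6=10, 4+10=14
a = 11: 11+-1=10, 11+3=14, 11+6=17, 11+10=21
Collecting distinct sums: A + B = {-9, -5, -2, 2, 3, 7, 10, 14, 17, 21}
|A + B| = 10

A + B = {-9, -5, -2, 2, 3, 7, 10, 14, 17, 21}
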